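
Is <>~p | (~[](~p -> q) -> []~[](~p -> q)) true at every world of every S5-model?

Yes, valid

Tableau for the negation ~(<>~p | (~[](~p -> q) -> []~[](~p -> q))):
1. ~(<>~p | (~[](~p -> q) -> []~[](~p -> q))), 0
2. ~<>~p, 0
3. ~(~[](~p -> q) -> []~[](~p -> q)), 0
4. ~[](~p -> q), 0
5. ~[]~[](~p -> q), 0
6. p, 0
7. ~(~p -> q), 1
8. ~p, 1
9. ~q, 1
10. p, 1
Accessibility: 0R0, 0R1, 1R0, 1R1
Branch closes: p and ~p both at 1.
Every branch of the negation's tableau closes; the branch above is one of them.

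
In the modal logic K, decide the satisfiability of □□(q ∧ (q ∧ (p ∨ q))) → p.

Satisfiable (open branch found)

1. □□(q ∧ (q ∧ (p ∨ q))) → p, w0
2. p, w0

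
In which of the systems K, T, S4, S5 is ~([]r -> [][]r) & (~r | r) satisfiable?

K, T

S4-tableau for the formula:
1. ~([]r -> [][]r) & (~r | r), 0
2. ~([]r -> [][]r), 0
3. ~r | r, 0
4. []r, 0
5. ~[][]r, 0
6. r, 0
7. ~[]r, 1
8. r, 1
9. ~r, 2
10. r, 2
Accessibility: 0R0, 0R1, 0R2, 1R1, 1R2, 2R2
Branch closes: r and ~r both at 2.
Every branch closes (one shown): unsatisfiable in S4, hence also in S5 (every S5-frame is an S4-frame).
T-tableau for the formula:
1. ~([]r -> [][]r) & (~r | r), 0
2. ~([]r -> [][]r), 0
3. ~r | r, 0
4. []r, 0
5. ~[][]r, 0
6. r, 0
7. ~[]r, 1
8. r, 1
9. ~r, 2
Accessibility: 0R0, 0R1, 1R1, 1R2, 2R2
Complete open branch: satisfiable in T, hence also in K (this T-model is also a K-model).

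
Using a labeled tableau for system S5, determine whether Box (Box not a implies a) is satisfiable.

Satisfiable

1. Box (Box not a implies a), u
2. Box not a implies a, u   [Box-rule on 1 via uRu]
3. a, u   [implies-rule on 2 (branches; this branch)]
Accessibility: uRu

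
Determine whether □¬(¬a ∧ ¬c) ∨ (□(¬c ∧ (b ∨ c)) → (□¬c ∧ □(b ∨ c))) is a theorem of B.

Valid in B

Tableau for the negation ¬(□¬(¬a ∧ ¬c) ∨ (□(¬c ∧ (b ∨ c)) → (□¬c ∧ □(b ∨ c)))):
1. ¬(□¬(¬a ∧ ¬c) ∨ (□(¬c ∧ (b ∨ c)) → (□¬c ∧ □(b ∨ c)))), u
2. ¬□¬(¬a ∧ ¬c), u
3. ¬(□(¬c ∧ (b ∨ c)) → (□¬c ∧ □(b ∨ c))), u
4. □(¬c ∧ (b ∨ c)), u
5. ¬(□¬c ∧ □(b ∨ c)), u
6. ¬c ∧ (b ∨ c), u
7. ¬c, u
8. b ∨ c, u
9. ¬□(b ∨ c), u
10. b, u
11. ¬a ∧ ¬c, v
12. ¬a, v
13. ¬c, v
14. ¬c ∧ (b ∨ c), v
15. b ∨ c, v
16. b, v
17. ¬(b ∨ c), w
18. ¬b, w
19. ¬c, w
20. ¬c ∧ (b ∨ c), w
21. b ∨ c, w
22. c, w
Accessibility: uRu, uRv, uRw, vRu, vRv, wRu, wRw
Branch closes: c and ¬c both at w.
All branches of the negation close; one closing branch shown above.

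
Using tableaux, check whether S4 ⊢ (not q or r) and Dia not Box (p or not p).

Tableau for the negation not ((not q or r) and Dia not Box (p or not p)):
1. not ((not q or r) and Dia not Box (p or not p)), w0
2. not Dia not Box (p or not p), w0
3. Box (p or not p), w0
4. p or not p, w0
5. not p, w0
Accessibility: w0Rw0
The negation has an open branch (countermodel exists).

No, not valid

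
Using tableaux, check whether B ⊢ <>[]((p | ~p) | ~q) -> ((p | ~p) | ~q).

Valid in B

Tableau for the negation ~(<>[]((p | ~p) | ~q) -> ((p | ~p) | ~q)):
1. ~(<>[]((p | ~p) | ~q) -> ((p | ~p) | ~q)), u
2. <>[]((p | ~p) | ~q), u
3. ~((p | ~p) | ~q), u
4. ~(p | ~p), u
5. q, u
6. ~p, u
7. p, u
Accessibility: uRu
Branch closes: p and ~p both at u.
Every branch of the negation's tableau closes; the branch above is one of them.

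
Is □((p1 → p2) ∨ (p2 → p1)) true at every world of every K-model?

Tableau for the negation ¬□((p1 → p2) ∨ (p2 → p1)):
1. ¬□((p1 → p2) ∨ (p2 → p1)), 0
2. ¬((p1 → p2) ∨ (p2 → p1)), 1   [¬□-rule on 1: fresh world 1, 0R1]
3. ¬(p1 → p2), 1   [¬∨-rule on 2]
4. ¬(p2 → p1), 1   [¬∨-rule on 2]
5. p1, 1   [¬→-rule on 3]
6. ¬p2, 1   [¬→-rule on 3]
7. p2, 1   [¬→-rule on 4]
8. ¬p1, 1   [¬→-rule on 4]
Accessibility: 0R1
Branch closes: p2 and ¬p2 both at 1.
All branches of the negation close; one closing branch shown above.

Valid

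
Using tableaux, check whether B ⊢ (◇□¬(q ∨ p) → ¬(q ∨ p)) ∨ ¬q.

Tableau for the negation ¬((◇□¬(q ∨ p) → ¬(q ∨ p)) ∨ ¬q):
1. ¬((◇□¬(q ∨ p) → ¬(q ∨ p)) ∨ ¬q), 0
2. ¬(◇□¬(q ∨ p) → ¬(q ∨ p)), 0
3. q, 0
4. ◇□¬(q ∨ p), 0
5. q ∨ p, 0
6. p, 0
7. □¬(q ∨ p), 1
8. ¬(q ∨ p), 0
9. ¬q, 0
10. ¬p, 0
Accessibility: 0R0, 0R1, 1R0, 1R1
Branch closes: q and ¬q both at 0.
All branches of the negation close; one closing branch shown above.

Valid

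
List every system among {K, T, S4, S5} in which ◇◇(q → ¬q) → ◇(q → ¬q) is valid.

S4, S5

T-tableau for the negation ¬(◇◇(q → ¬q) → ◇(q → ¬q)):
1. ¬(◇◇(q → ¬q) → ◇(q → ¬q)), w0
2. ◇◇(q → ¬q), w0   [¬→-rule on 1]
3. ¬◇(q → ¬q), w0   [¬→-rule on 1]
4. ¬(q → ¬q), w0   [¬◇-rule on 3 via w0Rw0]
5. q, w0   [¬→-rule on 4]
6. ◇(q → ¬q), w1   [◇-rule on 2: fresh world w1, w0Rw1]
7. ¬(q → ¬q), w1   [¬◇-rule on 3 via w0Rw1]
8. q, w1   [¬→-rule on 7]
9. q → ¬q, w2   [◇-rule on 6: fresh world w2, w1Rw2]
10. ¬q, w2   [→-rule on 9 (branches; this branch)]
Accessibility: w0Rw0, w0Rw1, w1Rw1, w1Rw2, w2Rw2
Complete open branch: countermodel on a T-frame, so not valid in T, nor in K (the same frame is also a K-frame).
S4-tableau for the negation ¬(◇◇(q → ¬q) → ◇(q → ¬q)):
1. ¬(◇◇(q → ¬q) → ◇(q → ¬q)), w0
2. ◇◇(q → ¬q), w0   [¬→-rule on 1]
3. ¬◇(q → ¬q), w0   [¬→-rule on 1]
4. ¬(q → ¬q), w0   [¬◇-rule on 3 via w0Rw0]
5. q, w0   [¬→-rule on 4]
6. ◇(q → ¬q), w1   [◇-rule on 2: fresh world w1, w0Rw1]
7. ¬(q → ¬q), w1   [¬◇-rule on 3 via w0Rw1]
8. q, w1   [¬→-rule on 7]
9. q → ¬q, w2   [◇-rule on 6: fresh world w2, w1Rw2]
10. ¬(q → ¬q), w2   [¬◇-rule on 3 via w0Rw2]
11. q, w2   [¬→-rule on 10]
12. ¬q, w2   [→-rule on 9 (branches; this branch)]
Accessibility: w0Rw0, w0Rw1, w0Rw2, w1Rw1, w1Rw2, w2Rw2
Branch closes: q and ¬q both at w2.
Every branch closes (one shown): valid in S4, hence also in S5 (every theorem of S4 is a theorem of S5).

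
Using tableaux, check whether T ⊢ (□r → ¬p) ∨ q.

Tableau for the negation ¬((□r → ¬p) ∨ q):
1. ¬((□r → ¬p) ∨ q), w0
2. ¬(□r → ¬p), w0
3. ¬q, w0
4. □r, w0
5. p, w0
6. r, w0
Accessibility: w0Rw0
The negation has an open branch (countermodel exists).

Not valid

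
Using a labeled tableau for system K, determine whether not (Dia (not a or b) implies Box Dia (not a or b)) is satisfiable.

Satisfiable (open branch found)

1. not (Dia (not a or b) implies Box Dia (not a or b)), 0
2. Dia (not a or b), 0   [neg-implies-rule on 1]
3. not Box Dia (not a or b), 0   [neg-implies-rule on 1]
4. not a or b, 1   [Dia-rule on 2: fresh world 1, 0R1]
5. b, 1   [or-rule on 4 (branches; this branch)]
6. not Dia (not a or b), 2   [neg-Box-rule on 3: fresh world 2, 0R2]
Accessibility: 0R1, 0R2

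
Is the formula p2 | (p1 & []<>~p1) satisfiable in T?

Satisfiable (open branch found)

1. p2 | (p1 & []<>~p1), u
2. p1 & []<>~p1, u
3. p1, u
4. []<>~p1, u
5. <>~p1, u
6. ~p1, v
7. <>~p1, v
8. ~p1, w
Accessibility: uRu, uRv, vRv, vRw, wRw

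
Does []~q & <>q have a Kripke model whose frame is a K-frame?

Unsatisfiable (every branch closes)

1. []~q & <>q, u
2. []~q, u   [&-rule on 1]
3. <>q, u   [&-rule on 1]
4. q, v   [<>-rule on 3: fresh world v, uRv]
5. ~q, v   [[]-rule on 2 via uRv]
Accessibility: uRv
Branch closes: q and ~q both at v.
Every branch closes; the branch above is one of them.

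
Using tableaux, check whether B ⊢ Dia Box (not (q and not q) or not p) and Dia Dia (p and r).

Tableau for the negation not (Dia Box (not (q and not q) or not p) and Dia Dia (p and r)):
1. not (Dia Box (not (q and not q) or not p) and Dia Dia (p and r)), u
2. not Dia Dia (p and r), u
3. not Dia (p and r), u
4. not (p and r), u
5. not r, u
Accessibility: uRu
The negation has an open branch (countermodel exists).

Not valid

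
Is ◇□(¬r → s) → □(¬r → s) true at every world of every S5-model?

Yes, valid

Tableau for the negation ¬(◇□(¬r → s) → □(¬r → s)):
1. ¬(◇□(¬r → s) → □(¬r → s)), 0
2. ◇□(¬r → s), 0   [¬→-rule on 1]
3. ¬□(¬r → s), 0   [¬→-rule on 1]
4. □(¬r → s), 1   [◇-rule on 2: fresh world 1, 0R1]
5. ¬r → s, 0   [□-rule on 4 via 1R0]
6. ¬r → s, 1   [□-rule on 4 via 1R1]
7. s, 0   [→-rule on 5 (branches; this branch)]
8. s, 1   [→-rule on 6 (branches; this branch)]
9. ¬(¬r → s), 2   [¬□-rule on 3: fresh world 2, 0R2]
10. ¬r, 2   [¬→-rule on 9]
11. ¬s, 2   [¬→-rule on 9]
12. ¬r → s, 2   [□-rule on 4 via 1R2]
13. s, 2   [→-rule on 12 (branches; this branch)]
Accessibility: 0R0, 0R1, 0R2, 1R0, 1R1, 1R2, 2R0, 2R1, 2R2
Branch closes: s and ¬s both at 2.
Every branch of the negation's tableau closes; the branch above is one of them.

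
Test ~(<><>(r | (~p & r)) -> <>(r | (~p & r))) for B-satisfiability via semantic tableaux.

Satisfiable (open branch found)

1. ~(<><>(r | (~p & r)) -> <>(r | (~p & r))), w0
2. <><>(r | (~p & r)), w0
3. ~<>(r | (~p & r)), w0
4. ~(r | (~p & r)), w0
5. ~r, w0
6. ~(~p & r), w0
7. <>(r | (~p & r)), w1
8. ~(r | (~p & r)), w1
9. ~r, w1
10. ~(~p & r), w1
11. r | (~p & r), w2
12. ~p & r, w2
13. ~p, w2
14. r, w2
Accessibility: w0Rw0, w0Rw1, w1Rw0, w1Rw1, w1Rw2, w2Rw1, w2Rw2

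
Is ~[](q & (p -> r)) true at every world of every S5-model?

Tableau for the negation [](q & (p -> r)):
1. [](q & (p -> r)), 0
2. q & (p -> r), 0
3. q, 0
4. p -> r, 0
5. r, 0
Accessibility: 0R0
The negation has an open branch (countermodel exists).

No, not valid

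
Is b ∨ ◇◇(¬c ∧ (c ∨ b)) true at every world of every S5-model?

Tableau for the negation ¬(b ∨ ◇◇(¬c ∧ (c ∨ b))):
1. ¬(b ∨ ◇◇(¬c ∧ (c ∨ b))), w0
2. ¬b, w0   [¬∨-rule on 1]
3. ¬◇◇(¬c ∧ (c ∨ b)), w0   [¬∨-rule on 1]
4. ¬◇(¬c ∧ (c ∨ b)), w0   [¬◇-rule on 3 via w0Rw0]
5. ¬(¬c ∧ (c ∨ b)), w0   [¬◇-rule on 4 via w0Rw0]
6. ¬(c ∨ b), w0   [¬∧-rule on 5 (branches; this branch)]
7. ¬c, w0   [¬∨-rule on 6]
Accessibility: w0Rw0
The negation has an open branch (countermodel exists).

Invalid (countermodel exists)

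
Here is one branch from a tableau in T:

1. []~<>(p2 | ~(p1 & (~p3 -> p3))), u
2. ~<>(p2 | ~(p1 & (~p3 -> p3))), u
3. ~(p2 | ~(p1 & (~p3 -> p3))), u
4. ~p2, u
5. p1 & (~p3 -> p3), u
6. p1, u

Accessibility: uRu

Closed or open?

Not closed

No atom appears with both signs at the same world.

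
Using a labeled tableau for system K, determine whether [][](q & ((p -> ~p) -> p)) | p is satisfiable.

1. [][](q & ((p -> ~p) -> p)) | p, 0
2. p, 0

Yes, satisfiable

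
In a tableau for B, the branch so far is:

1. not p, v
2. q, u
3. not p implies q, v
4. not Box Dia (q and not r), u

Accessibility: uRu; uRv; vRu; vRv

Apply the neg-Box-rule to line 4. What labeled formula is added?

a fresh world w with uRw, and not Dia (q and not r) at w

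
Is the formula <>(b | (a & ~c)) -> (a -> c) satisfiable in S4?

1. <>(b | (a & ~c)) -> (a -> c), u
2. a -> c, u
3. c, u
Accessibility: uRu

Yes, satisfiable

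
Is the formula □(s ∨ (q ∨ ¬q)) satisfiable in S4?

1. □(s ∨ (q ∨ ¬q)), w0
2. s ∨ (q ∨ ¬q), w0
3. q ∨ ¬q, w0
4. ¬q, w0
Accessibility: w0Rw0

Yes, satisfiable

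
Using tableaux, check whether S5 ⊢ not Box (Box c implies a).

Tableau for the negation Box (Box c implies a):
1. Box (Box c implies a), 0
2. Box c implies a, 0   [Box-rule on 1 via 0R0]
3. a, 0   [implies-rule on 2 (branches; this branch)]
Accessibility: 0R0
The negation has an open branch (countermodel exists).

Invalid (countermodel exists)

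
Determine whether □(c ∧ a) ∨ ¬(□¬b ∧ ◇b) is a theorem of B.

Valid

Tableau for the negation ¬(□(c ∧ a) ∨ ¬(□¬b ∧ ◇b)):
1. ¬(□(c ∧ a) ∨ ¬(□¬b ∧ ◇b)), 0
2. ¬□(c ∧ a), 0
3. □¬b ∧ ◇b, 0
4. □¬b, 0
5. ◇b, 0
6. ¬b, 0
7. ¬(c ∧ a), 1
8. ¬b, 1
9. ¬a, 1
10. b, 2
11. ¬b, 2
Accessibility: 0R0, 0R1, 0R2, 1R0, 1R1, 2R0, 2R2
Branch closes: b and ¬b both at 2.
All branches of the negation close; one closing branch shown above.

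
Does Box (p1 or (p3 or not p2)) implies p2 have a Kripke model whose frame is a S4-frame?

1. Box (p1 or (p3 or not p2)) implies p2, 0
2. p2, 0
Accessibility: 0R0

Satisfiable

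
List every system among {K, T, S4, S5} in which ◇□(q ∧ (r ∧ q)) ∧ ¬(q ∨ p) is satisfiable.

S4-tableau for the formula:
1. ◇□(q ∧ (r ∧ q)) ∧ ¬(q ∨ p), u
2. ◇□(q ∧ (r ∧ q)), u   [∧-rule on 1]
3. ¬(q ∨ p), u   [∧-rule on 1]
4. ¬q, u   [¬∨-rule on 3]
5. ¬p, u   [¬∨-rule on 3]
6. □(q ∧ (r ∧ q)), v   [◇-rule on 2: fresh world v, uRv]
7. q ∧ (r ∧ q), v   [□-rule on 6 via vRv]
8. q, v   [∧-rule on 7]
9. r ∧ q, v   [∧-rule on 7]
10. r, v   [∧-rule on 9]
Accessibility: uRu, uRv, vRv
Complete open branch: satisfiable in S4, hence also in K, T (this S4-model is also a K-model and a T-model).
S5-tableau for the formula:
1. ◇□(q ∧ (r ∧ q)) ∧ ¬(q ∨ p), u
2. ◇□(q ∧ (r ∧ q)), u   [∧-rule on 1]
3. ¬(q ∨ p), u   [∧-rule on 1]
4. ¬q, u   [¬∨-rule on 3]
5. ¬p, u   [¬∨-rule on 3]
6. □(q ∧ (r ∧ q)), v   [◇-rule on 2: fresh world v, uRv]
7. q ∧ (r ∧ q), u   [□-rule on 6 via vRu]
8. q, u   [∧-rule on 7]
9. r ∧ q, u   [∧-rule on 7]
Accessibility: uRu, uRv, vRu, vRv
Branch closes: q and ¬q both at u.
Every branch closes (one shown): unsatisfiable in S5.

K, T, S4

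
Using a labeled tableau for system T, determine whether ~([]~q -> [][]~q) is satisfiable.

Satisfiable

1. ~([]~q -> [][]~q), 0
2. []~q, 0   [~->-rule on 1]
3. ~[][]~q, 0   [~->-rule on 1]
4. ~q, 0   [[]-rule on 2 via 0R0]
5. ~[]~q, 1   [~[]-rule on 3: fresh world 1, 0R1]
6. ~q, 1   [[]-rule on 2 via 0R1]
7. q, 2   [~[]-rule on 5: fresh world 2, 1R2]
Accessibility: 0R0, 0R1, 1R1, 1R2, 2R2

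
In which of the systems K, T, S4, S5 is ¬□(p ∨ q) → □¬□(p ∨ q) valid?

S4-tableau for the negation ¬(¬□(p ∨ q) → □¬□(p ∨ q)):
1. ¬(¬□(p ∨ q) → □¬□(p ∨ q)), u
2. ¬□(p ∨ q), u
3. ¬□¬□(p ∨ q), u
4. ¬(p ∨ q), v
5. ¬p, v
6. ¬q, v
7. □(p ∨ q), w
8. p ∨ q, w
9. q, w
Accessibility: uRu, uRv, uRw, vRv, wRw
Complete open branch: countermodel on an S4-frame, so not valid in S4, nor in K, T (the same frame is also a K-frame and a T-frame).
S5-tableau for the negation ¬(¬□(p ∨ q) → □¬□(p ∨ q)):
1. ¬(¬□(p ∨ q) → □¬□(p ∨ q)), u
2. ¬□(p ∨ q), u
3. ¬□¬□(p ∨ q), u
4. ¬(p ∨ q), v
5. ¬p, v
6. ¬q, v
7. □(p ∨ q), w
8. p ∨ q, u
9. p ∨ q, v
10. p ∨ q, w
11. q, u
12. q, v
Accessibility: uRu, uRv, uRw, vRu, vRv, vRw, wRu, wRv, wRw
Branch closes: q and ¬q both at v.
Every branch closes (one shown): valid in S5.

S5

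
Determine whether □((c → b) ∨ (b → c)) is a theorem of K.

Valid

Tableau for the negation ¬□((c → b) ∨ (b → c)):
1. ¬□((c → b) ∨ (b → c)), u
2. ¬((c → b) ∨ (b → c)), v
3. ¬(c → b), v
4. ¬(b → c), v
5. c, v
6. ¬b, v
7. b, v
8. ¬c, v
Accessibility: uRv
Branch closes: b and ¬b both at v.
Every branch of the negation's tableau closes; the branch above is one of them.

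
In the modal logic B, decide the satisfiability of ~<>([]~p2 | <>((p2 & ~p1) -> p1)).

1. ~<>([]~p2 | <>((p2 & ~p1) -> p1)), w0
2. ~([]~p2 | <>((p2 & ~p1) -> p1)), w0   [~<>-rule on 1 via w0Rw0]
3. ~[]~p2, w0   [~|-rule on 2]
4. ~<>((p2 & ~p1) -> p1), w0   [~|-rule on 2]
5. ~((p2 & ~p1) -> p1), w0   [~<>-rule on 4 via w0Rw0]
6. p2 & ~p1, w0   [~->-rule on 5]
7. ~p1, w0   [~->-rule on 5]
8. p2, w0   [&-rule on 6]
9. p2, w1   [~[]-rule on 3: fresh world w1, w0Rw1]
10. ~([]~p2 | <>((p2 & ~p1) -> p1)), w1   [~<>-rule on 1 via w0Rw1]
11. ~[]~p2, w1   [~|-rule on 10]
12. ~<>((p2 & ~p1) -> p1), w1   [~|-rule on 10]
13. ~((p2 & ~p1) -> p1), w1   [~<>-rule on 4 via w0Rw1]
14. p2 & ~p1, w1   [~->-rule on 13]
15. ~p1, w1   [~->-rule on 13]
16. p2, w2   [~[]-rule on 11: fresh world w2, w1Rw2]
17. ~((p2 & ~p1) -> p1), w2   [~<>-rule on 12 via w1Rw2]
18. p2 & ~p1, w2   [~->-rule on 17]
19. ~p1, w2   [~->-rule on 17]
Accessibility: w0Rw0, w0Rw1, w1Rw0, w1Rw1, w1Rw2, w2Rw1, w2Rw2

Satisfiable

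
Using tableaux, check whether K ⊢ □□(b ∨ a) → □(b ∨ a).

Tableau for the negation ¬(□□(b ∨ a) → □(b ∨ a)):
1. ¬(□□(b ∨ a) → □(b ∨ a)), u
2. □□(b ∨ a), u
3. ¬□(b ∨ a), u
4. ¬(b ∨ a), v
5. ¬b, v
6. ¬a, v
7. □(b ∨ a), v
Accessibility: uRv
The negation has an open branch (countermodel exists).

Not valid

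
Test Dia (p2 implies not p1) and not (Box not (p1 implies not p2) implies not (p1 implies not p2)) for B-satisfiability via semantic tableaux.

Unsatisfiable

1. Dia (p2 implies not p1) and not (Box not (p1 implies not p2) implies not (p1 implies not p2)), 0
2. Dia (p2 implies not p1), 0
3. not (Box not (p1 implies not p2) implies not (p1 implies not p2)), 0
4. Box not (p1 implies not p2), 0
5. p1 implies not p2, 0
6. not (p1 implies not p2), 0
7. p1, 0
8. p2, 0
9. not p2, 0
Accessibility: 0R0
Branch closes: p2 and not p2 both at 0.
(One branch shown.) All branches close.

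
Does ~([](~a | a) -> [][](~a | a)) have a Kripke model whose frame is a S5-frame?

1. ~([](~a | a) -> [][](~a | a)), u
2. [](~a | a), u
3. ~[][](~a | a), u
4. ~a | a, u
5. a, u
6. ~[](~a | a), v
7. ~a | a, v
8. a, v
9. ~(~a | a), w
10. a, w
11. ~a, w
Accessibility: uRu, uRv, uRw, vRu, vRv, vRw, wRu, wRv, wRw
Branch closes: a and ~a both at w.
(One branch shown.) All branches close.

Unsatisfiable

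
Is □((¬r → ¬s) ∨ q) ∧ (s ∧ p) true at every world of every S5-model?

Invalid (countermodel exists)

Tableau for the negation ¬(□((¬r → ¬s) ∨ q) ∧ (s ∧ p)):
1. ¬(□((¬r → ¬s) ∨ q) ∧ (s ∧ p)), 0
2. ¬(s ∧ p), 0
3. ¬p, 0
Accessibility: 0R0
The negation has an open branch (countermodel exists).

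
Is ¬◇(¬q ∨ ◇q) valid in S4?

Tableau for the negation ◇(¬q ∨ ◇q):
1. ◇(¬q ∨ ◇q), w0
2. ¬q ∨ ◇q, w1
3. ◇q, w1
4. q, w2
Accessibility: w0Rw0, w0Rw1, w0Rw2, w1Rw1, w1Rw2, w2Rw2
The negation has an open branch (countermodel exists).

Invalid (countermodel exists)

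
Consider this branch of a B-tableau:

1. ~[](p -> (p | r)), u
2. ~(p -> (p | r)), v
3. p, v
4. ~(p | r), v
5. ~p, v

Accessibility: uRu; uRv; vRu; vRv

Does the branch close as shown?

Closed

Both p and ~p appear at v.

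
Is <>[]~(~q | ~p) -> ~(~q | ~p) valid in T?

Not valid

Tableau for the negation ~(<>[]~(~q | ~p) -> ~(~q | ~p)):
1. ~(<>[]~(~q | ~p) -> ~(~q | ~p)), 0
2. <>[]~(~q | ~p), 0
3. ~q | ~p, 0
4. ~p, 0
5. []~(~q | ~p), 1
6. ~(~q | ~p), 1
7. q, 1
8. p, 1
Accessibility: 0R0, 0R1, 1R1
The negation has an open branch (countermodel exists).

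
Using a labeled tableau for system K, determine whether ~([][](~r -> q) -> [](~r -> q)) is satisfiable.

Yes, satisfiable

1. ~([][](~r -> q) -> [](~r -> q)), 0
2. [][](~r -> q), 0   [~->-rule on 1]
3. ~[](~r -> q), 0   [~->-rule on 1]
4. ~(~r -> q), 1   [~[]-rule on 3: fresh world 1, 0R1]
5. ~r, 1   [~->-rule on 4]
6. ~q, 1   [~->-rule on 4]
7. [](~r -> q), 1   [[]-rule on 2 via 0R1]
Accessibility: 0R1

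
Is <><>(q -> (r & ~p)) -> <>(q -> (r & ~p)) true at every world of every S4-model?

Tableau for the negation ~(<><>(q -> (r & ~p)) -> <>(q -> (r & ~p))):
1. ~(<><>(q -> (r & ~p)) -> <>(q -> (r & ~p))), u
2. <><>(q -> (r & ~p)), u
3. ~<>(q -> (r & ~p)), u
4. ~(q -> (r & ~p)), u
5. q, u
6. ~(r & ~p), u
7. p, u
8. <>(q -> (r & ~p)), v
9. ~(q -> (r & ~p)), v
10. q, v
11. ~(r & ~p), v
12. p, v
13. q -> (r & ~p), w
14. ~(q -> (r & ~p)), w
15. q, w
16. ~(r & ~p), w
17. r & ~p, w
18. r, w
19. ~p, w
20. p, w
Accessibility: uRu, uRv, uRw, vRv, vRw, wRw
Branch closes: p and ~p both at w.
All branches of the negation close; one closing branch shown above.

Valid in S4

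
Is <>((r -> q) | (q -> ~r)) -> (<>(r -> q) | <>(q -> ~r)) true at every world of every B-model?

Tableau for the negation ~(<>((r -> q) | (q -> ~r)) -> (<>(r -> q) | <>(q -> ~r))):
1. ~(<>((r -> q) | (q -> ~r)) -> (<>(r -> q) | <>(q -> ~r))), u
2. <>((r -> q) | (q -> ~r)), u
3. ~(<>(r -> q) | <>(q -> ~r)), u
4. ~<>(r -> q), u
5. ~<>(q -> ~r), u
6. ~(r -> q), u
7. r, u
8. ~q, u
9. ~(q -> ~r), u
10. q, u
Accessibility: uRu
Branch closes: q and ~q both at u.
All branches of the negation close; one closing branch shown above.

Valid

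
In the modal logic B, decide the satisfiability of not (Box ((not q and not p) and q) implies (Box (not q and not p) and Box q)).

1. not (Box ((not q and not p) and q) implies (Box (not q and not p) and Box q)), 0
2. Box ((not q and not p) and q), 0
3. not (Box (not q and not p) and Box q), 0
4. (not q and not p) and q, 0
5. not q and not p, 0
6. q, 0
7. not q, 0
8. not p, 0
Accessibility: 0R0
Branch closes: q and not q both at 0.
Every branch closes; the branch above is one of them.

No, unsatisfiable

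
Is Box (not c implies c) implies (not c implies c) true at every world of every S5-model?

Tableau for the negation not (Box (not c implies c) implies (not c implies c)):
1. not (Box (not c implies c) implies (not c implies c)), u
2. Box (not c implies c), u
3. not (not c implies c), u
4. not c, u
5. not c implies c, u
6. c, u
Accessibility: uRu
Branch closes: c and not c both at u.
All branches of the negation close; one closing branch shown above.

Valid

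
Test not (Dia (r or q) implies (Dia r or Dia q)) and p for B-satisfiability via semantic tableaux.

1. not (Dia (r or q) implies (Dia r or Dia q)) and p, u
2. not (Dia (r or q) implies (Dia r or Dia q)), u   [and-rule on 1]
3. p, u   [and-rule on 1]
4. Dia (r or q), u   [neg-implies-rule on 2]
5. not (Dia r or Dia q), u   [neg-implies-rule on 2]
6. not Dia r, u   [neg-or-rule on 5]
7. not Dia q, u   [neg-or-rule on 5]
8. not r, u   [neg-Dia-rule on 6 via uRu]
9. not q, u   [neg-Dia-rule on 7 via uRu]
10. r or q, v   [Dia-rule on 4: fresh world v, uRv]
11. not r, v   [neg-Dia-rule on 6 via uRv]
12. not q, v   [neg-Dia-rule on 7 via uRv]
13. q, v   [or-rule on 10 (branches; this branch)]
Accessibility: uRu, uRv, vRu, vRv
Branch closes: q and not q both at v.
Every branch closes; the branch above is one of them.

Unsatisfiable (every branch closes)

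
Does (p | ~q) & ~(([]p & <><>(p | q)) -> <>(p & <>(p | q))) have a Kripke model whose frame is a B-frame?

1. (p | ~q) & ~(([]p & <><>(p | q)) -> <>(p & <>(p | q))), w0
2. p | ~q, w0   [&-rule on 1]
3. ~(([]p & <><>(p | q)) -> <>(p & <>(p | q))), w0   [&-rule on 1]
4. []p & <><>(p | q), w0   [~->-rule on 3]
5. ~<>(p & <>(p | q)), w0   [~->-rule on 3]
6. []p, w0   [&-rule on 4]
7. <><>(p | q), w0   [&-rule on 4]
8. ~(p & <>(p | q)), w0   [~<>-rule on 5 via w0Rw0]
9. p, w0   [[]-rule on 6 via w0Rw0]
10. ~q, w0   [|-rule on 2 (branches; this branch)]
11. ~<>(p | q), w0   [~&-rule on 8 (branches; this branch)]
12. ~(p | q), w0   [~<>-rule on 11 via w0Rw0]
13. ~p, w0   [~|-rule on 12]
Accessibility: w0Rw0
Branch closes: p and ~p both at w0.
Every branch closes; the branch above is one of them.

Unsatisfiable (every branch closes)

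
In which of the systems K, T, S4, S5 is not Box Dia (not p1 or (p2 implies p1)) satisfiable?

K-tableau for the formula:
1. not Box Dia (not p1 or (p2 implies p1)), w0
2. not Dia (not p1 or (p2 implies p1)), w1
Accessibility: w0Rw1
Complete open branch: satisfiable in K.
T-tableau for the formula:
1. not Box Dia (not p1 or (p2 implies p1)), w0
2. not Dia (not p1 or (p2 implies p1)), w1
3. not (not p1 or (p2 implies p1)), w1
4. p1, w1
5. not (p2 implies p1), w1
6. p2, w1
7. not p1, w1
Accessibility: w0Rw0, w0Rw1, w1Rw1
Branch closes: p1 and not p1 both at w1.
Every branch closes (one shown): unsatisfiable in T, hence also in S4, S5 (every S4/S5-frame is a T-frame).

K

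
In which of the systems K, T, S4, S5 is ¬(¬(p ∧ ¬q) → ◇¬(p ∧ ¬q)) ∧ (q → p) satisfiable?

T-tableau for the formula:
1. ¬(¬(p ∧ ¬q) → ◇¬(p ∧ ¬q)) ∧ (q → p), w0
2. ¬(¬(p ∧ ¬q) → ◇¬(p ∧ ¬q)), w0
3. q → p, w0
4. ¬(p ∧ ¬q), w0
5. ¬◇¬(p ∧ ¬q), w0
6. p ∧ ¬q, w0
7. p, w0
8. ¬q, w0
9. q, w0
Accessibility: w0Rw0
Branch closes: q and ¬q both at w0.
Every branch closes (one shown): unsatisfiable in T, hence also in S4, S5 (every S4/S5-frame is a T-frame).
K-tableau for the formula:
1. ¬(¬(p ∧ ¬q) → ◇¬(p ∧ ¬q)) ∧ (q → p), w0
2. ¬(¬(p ∧ ¬q) → ◇¬(p ∧ ¬q)), w0
3. q → p, w0
4. ¬(p ∧ ¬q), w0
5. ¬◇¬(p ∧ ¬q), w0
6. p, w0
7. q, w0
Complete open branch: satisfiable in K.

K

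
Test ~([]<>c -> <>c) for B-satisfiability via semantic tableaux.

1. ~([]<>c -> <>c), u
2. []<>c, u
3. ~<>c, u
4. <>c, u
5. ~c, u
6. c, v
7. <>c, v
8. ~c, v
Accessibility: uRu, uRv, vRu, vRv
Branch closes: c and ~c both at v.
All branches of the tableau close; one closing branch shown above.

Unsatisfiable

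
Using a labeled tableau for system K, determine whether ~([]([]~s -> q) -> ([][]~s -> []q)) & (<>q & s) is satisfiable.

1. ~([]([]~s -> q) -> ([][]~s -> []q)) & (<>q & s), u
2. ~([]([]~s -> q) -> ([][]~s -> []q)), u
3. <>q & s, u
4. []([]~s -> q), u
5. ~([][]~s -> []q), u
6. <>q, u
7. s, u
8. [][]~s, u
9. ~[]q, u
10. q, v
11. []~s -> q, v
12. []~s, v
13. ~q, w
14. []~s -> q, w
15. []~s, w
16. ~[]~s, w
17. s, x
18. ~s, x
Accessibility: uRv, uRw, wRx
Branch closes: s and ~s both at x.
Every branch closes; the branch above is one of them.

No, unsatisfiable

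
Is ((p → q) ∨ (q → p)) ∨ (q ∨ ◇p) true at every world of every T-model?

Tableau for the negation ¬(((p → q) ∨ (q → p)) ∨ (q ∨ ◇p)):
1. ¬(((p → q) ∨ (q → p)) ∨ (q ∨ ◇p)), u
2. ¬((p → q) ∨ (q → p)), u   [¬∨-rule on 1]
3. ¬(q ∨ ◇p), u   [¬∨-rule on 1]
4. ¬(p → q), u   [¬∨-rule on 2]
5. ¬(q → p), u   [¬∨-rule on 2]
6. ¬q, u   [¬∨-rule on 3]
7. ¬◇p, u   [¬∨-rule on 3]
8. p, u   [¬→-rule on 4]
9. q, u   [¬→-rule on 5]
10. ¬p, u   [¬→-rule on 5]
Accessibility: uRu
Branch closes: q and ¬q both at u.
All branches of the negation close; one closing branch shown above.

Yes, valid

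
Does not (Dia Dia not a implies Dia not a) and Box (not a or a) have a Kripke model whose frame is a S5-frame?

1. not (Dia Dia not a implies Dia not a) and Box (not a or a), w0
2. not (Dia Dia not a implies Dia not a), w0
3. Box (not a or a), w0
4. Dia Dia not a, w0
5. not Dia not a, w0
6. not a or a, w0
7. a, w0
8. Dia not a, w1
9. not a or a, w1
10. a, w1
11. not a, w2
12. not a or a, w2
13. a, w2
Accessibility: w0Rw0, w0Rw1, w0Rw2, w1Rw0, w1Rw1, w1Rw2, w2Rw0, w2Rw1, w2Rw2
Branch closes: a and not a both at w2.
Every branch closes; the branch above is one of them.

Unsatisfiable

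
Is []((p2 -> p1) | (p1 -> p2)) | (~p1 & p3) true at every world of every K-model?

Tableau for the negation ~([]((p2 -> p1) | (p1 -> p2)) | (~p1 & p3)):
1. ~([]((p2 -> p1) | (p1 -> p2)) | (~p1 & p3)), u
2. ~[]((p2 -> p1) | (p1 -> p2)), u   [~|-rule on 1]
3. ~(~p1 & p3), u   [~|-rule on 1]
4. ~p3, u   [~&-rule on 3 (branches; this branch)]
5. ~((p2 -> p1) | (p1 -> p2)), v   [~[]-rule on 2: fresh world v, uRv]
6. ~(p2 -> p1), v   [~|-rule on 5]
7. ~(p1 -> p2), v   [~|-rule on 5]
8. p2, v   [~->-rule on 6]
9. ~p1, v   [~->-rule on 6]
10. p1, v   [~->-rule on 7]
11. ~p2, v   [~->-rule on 7]
Accessibility: uRv
Branch closes: p1 and ~p1 both at v.
Every branch of the negation's tableau closes; the branch above is one of them.

Valid in K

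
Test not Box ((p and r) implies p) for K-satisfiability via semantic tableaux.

1. not Box ((p and r) implies p), u
2. not ((p and r) implies p), v   [neg-Box-rule on 1: fresh world v, uRv]
3. p and r, v   [neg-implies-rule on 2]
4. not p, v   [neg-implies-rule on 2]
5. p, v   [and-rule on 3]
6. r, v   [and-rule on 3]
Accessibility: uRv
Branch closes: p and not p both at v.
(One branch shown.) All branches close.

Unsatisfiable (every branch closes)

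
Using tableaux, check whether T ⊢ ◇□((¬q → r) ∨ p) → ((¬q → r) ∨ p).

Tableau for the negation ¬(◇□((¬q → r) ∨ p) → ((¬q → r) ∨ p)):
1. ¬(◇□((¬q → r) ∨ p) → ((¬q → r) ∨ p)), 0
2. ◇□((¬q → r) ∨ p), 0
3. ¬((¬q → r) ∨ p), 0
4. ¬(¬q → r), 0
5. ¬p, 0
6. ¬q, 0
7. ¬r, 0
8. □((¬q → r) ∨ p), 1
9. (¬q → r) ∨ p, 1
10. p, 1
Accessibility: 0R0, 0R1, 1R1
The negation has an open branch (countermodel exists).

No, not valid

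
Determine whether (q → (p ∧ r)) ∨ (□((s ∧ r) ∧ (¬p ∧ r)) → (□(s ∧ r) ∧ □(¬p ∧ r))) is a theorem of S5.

Yes, valid

Tableau for the negation ¬((q → (p ∧ r)) ∨ (□((s ∧ r) ∧ (¬p ∧ r)) → (□(s ∧ r) ∧ □(¬p ∧ r)))):
1. ¬((q → (p ∧ r)) ∨ (□((s ∧ r) ∧ (¬p ∧ r)) → (□(s ∧ r) ∧ □(¬p ∧ r)))), 0
2. ¬(q → (p ∧ r)), 0
3. ¬(□((s ∧ r) ∧ (¬p ∧ r)) → (□(s ∧ r) ∧ □(¬p ∧ r))), 0
4. q, 0
5. ¬(p ∧ r), 0
6. □((s ∧ r) ∧ (¬p ∧ r)), 0
7. ¬(□(s ∧ r) ∧ □(¬p ∧ r)), 0
8. (s ∧ r) ∧ (¬p ∧ r), 0
9. s ∧ r, 0
10. ¬p ∧ r, 0
11. s, 0
12. r, 0
13. ¬p, 0
14. ¬□(¬p ∧ r), 0
15. ¬(¬p ∧ r), 1
16. (s ∧ r) ∧ (¬p ∧ r), 1
17. s ∧ r, 1
18. ¬p ∧ r, 1
19. s, 1
20. r, 1
21. ¬p, 1
22. ¬r, 1
Accessibility: 0R0, 0R1, 1R0, 1R1
Branch closes: r and ¬r both at 1.
All branches of the negation close; one closing branch shown above.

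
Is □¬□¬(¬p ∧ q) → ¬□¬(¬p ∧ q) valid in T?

Yes, valid

Tableau for the negation ¬(□¬□¬(¬p ∧ q) → ¬□¬(¬p ∧ q)):
1. ¬(□¬□¬(¬p ∧ q) → ¬□¬(¬p ∧ q)), u
2. □¬□¬(¬p ∧ q), u   [¬→-rule on 1]
3. □¬(¬p ∧ q), u   [¬→-rule on 1]
4. ¬□¬(¬p ∧ q), u   [□-rule on 2 via uRu]
5. ¬(¬p ∧ q), u   [□-rule on 3 via uRu]
6. ¬q, u   [¬∧-rule on 5 (branches; this branch)]
7. ¬p ∧ q, v   [¬□-rule on 4: fresh world v, uRv]
8. ¬p, v   [∧-rule on 7]
9. q, v   [∧-rule on 7]
10. ¬□¬(¬p ∧ q), v   [□-rule on 2 via uRv]
11. ¬(¬p ∧ q), v   [□-rule on 3 via uRv]
12. ¬q, v   [¬∧-rule on 11 (branches; this branch)]
Accessibility: uRu, uRv, vRv
Branch closes: q and ¬q both at v.
Every branch of the negation's tableau closes; the branch above is one of them.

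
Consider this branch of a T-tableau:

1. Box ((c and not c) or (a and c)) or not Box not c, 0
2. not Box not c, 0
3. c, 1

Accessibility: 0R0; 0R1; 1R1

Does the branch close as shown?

No, open

No world carries both an atom and its negation.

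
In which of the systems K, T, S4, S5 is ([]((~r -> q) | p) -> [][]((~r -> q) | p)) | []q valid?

S4-tableau for the negation ~(([]((~r -> q) | p) -> [][]((~r -> q) | p)) | []q):
1. ~(([]((~r -> q) | p) -> [][]((~r -> q) | p)) | []q), w0
2. ~([]((~r -> q) | p) -> [][]((~r -> q) | p)), w0
3. ~[]q, w0
4. []((~r -> q) | p), w0
5. ~[][]((~r -> q) | p), w0
6. (~r -> q) | p, w0
7. ~r -> q, w0
8. q, w0
9. ~q, w1
10. (~r -> q) | p, w1
11. ~r -> q, w1
12. r, w1
13. ~[]((~r -> q) | p), w2
14. (~r -> q) | p, w2
15. ~r -> q, w2
16. q, w2
17. ~((~r -> q) | p), w3
18. ~(~r -> q), w3
19. ~p, w3
20. ~r, w3
21. ~q, w3
22. (~r -> q) | p, w3
23. ~r -> q, w3
24. q, w3
Accessibility: w0Rw0, w0Rw1, w0Rw2, w0Rw3, w1Rw1, w2Rw2, w2Rw3, w3Rw3
Branch closes: q and ~q both at w3.
Every branch closes (one shown): valid in S4, hence also in S5 (every theorem of S4 is a theorem of S5).
T-tableau for the negation ~(([]((~r -> q) | p) -> [][]((~r -> q) | p)) | []q):
1. ~(([]((~r -> q) | p) -> [][]((~r -> q) | p)) | []q), w0
2. ~([]((~r -> q) | p) -> [][]((~r -> q) | p)), w0
3. ~[]q, w0
4. []((~r -> q) | p), w0
5. ~[][]((~r -> q) | p), w0
6. (~r -> q) | p, w0
7. p, w0
8. ~q, w1
9. (~r -> q) | p, w1
10. p, w1
11. ~[]((~r -> q) | p), w2
12. (~r -> q) | p, w2
13. p, w2
14. ~((~r -> q) | p), w3
15. ~(~r -> q), w3
16. ~p, w3
17. ~r, w3
18. ~q, w3
Accessibility: w0Rw0, w0Rw1, w0Rw2, w1Rw1, w2Rw2, w2Rw3, w3Rw3
Complete open branch: countermodel on a T-frame, so not valid in T, nor in K (the same frame is also a K-frame).

S4, S5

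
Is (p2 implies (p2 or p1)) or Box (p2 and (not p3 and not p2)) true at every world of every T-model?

Valid in T

Tableau for the negation not ((p2 implies (p2 or p1)) or Box (p2 and (not p3 and not p2))):
1. not ((p2 implies (p2 or p1)) or Box (p2 and (not p3 and not p2))), u
2. not (p2 implies (p2 or p1)), u   [neg-or-rule on 1]
3. not Box (p2 and (not p3 and not p2)), u   [neg-or-rule on 1]
4. p2, u   [neg-implies-rule on 2]
5. not (p2 or p1), u   [neg-implies-rule on 2]
6. not p2, u   [neg-or-rule on 5]
7. not p1, u   [neg-or-rule on 5]
Accessibility: uRu
Branch closes: p2 and not p2 both at u.
All branches of the negation close; one closing branch shown above.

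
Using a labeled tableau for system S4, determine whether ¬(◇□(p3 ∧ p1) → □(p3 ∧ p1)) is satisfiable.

Satisfiable

1. ¬(◇□(p3 ∧ p1) → □(p3 ∧ p1)), 0
2. ◇□(p3 ∧ p1), 0
3. ¬□(p3 ∧ p1), 0
4. □(p3 ∧ p1), 1
5. p3 ∧ p1, 1
6. p3, 1
7. p1, 1
8. ¬(p3 ∧ p1), 2
9. ¬p1, 2
Accessibility: 0R0, 0R1, 0R2, 1R1, 2R2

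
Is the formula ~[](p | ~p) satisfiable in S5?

No, unsatisfiable

1. ~[](p | ~p), 0
2. ~(p | ~p), 1
3. ~p, 1
4. p, 1
Accessibility: 0R0, 0R1, 1R0, 1R1
Branch closes: p and ~p both at 1.
(One branch shown.) All branches close.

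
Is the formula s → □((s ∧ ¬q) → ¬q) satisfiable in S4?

1. s → □((s ∧ ¬q) → ¬q), w0
2. □((s ∧ ¬q) → ¬q), w0
3. (s ∧ ¬q) → ¬q, w0
4. ¬q, w0
Accessibility: w0Rw0

Satisfiable (open branch found)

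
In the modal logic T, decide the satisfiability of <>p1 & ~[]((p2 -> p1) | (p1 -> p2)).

1. <>p1 & ~[]((p2 -> p1) | (p1 -> p2)), w0
2. <>p1, w0   [&-rule on 1]
3. ~[]((p2 -> p1) | (p1 -> p2)), w0   [&-rule on 1]
4. p1, w1   [<>-rule on 2: fresh world w1, w0Rw1]
5. ~((p2 -> p1) | (p1 -> p2)), w2   [~[]-rule on 3: fresh world w2, w0Rw2]
6. ~(p2 -> p1), w2   [~|-rule on 5]
7. ~(p1 -> p2), w2   [~|-rule on 5]
8. p2, w2   [~->-rule on 6]
9. ~p1, w2   [~->-rule on 6]
10. p1, w2   [~->-rule on 7]
11. ~p2, w2   [~->-rule on 7]
Accessibility: w0Rw0, w0Rw1, w0Rw2, w1Rw1, w2Rw2
Branch closes: p1 and ~p1 both at w2.
All branches of the tableau close; one closing branch shown above.

Unsatisfiable (every branch closes)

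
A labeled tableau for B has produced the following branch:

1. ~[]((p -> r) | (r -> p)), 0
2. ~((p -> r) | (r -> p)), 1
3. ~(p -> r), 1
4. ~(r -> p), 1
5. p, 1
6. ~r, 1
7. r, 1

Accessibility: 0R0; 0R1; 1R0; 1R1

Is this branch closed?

Both r and ~r appear at 1.

Yes, closed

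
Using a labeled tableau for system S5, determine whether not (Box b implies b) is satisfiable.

No, unsatisfiable

1. not (Box b implies b), u
2. Box b, u
3. not b, u
4. b, u
Accessibility: uRu
Branch closes: b and not b both at u.
All branches of the tableau close; one closing branch shown above.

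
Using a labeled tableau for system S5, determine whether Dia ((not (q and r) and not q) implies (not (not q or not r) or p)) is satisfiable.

1. Dia ((not (q and r) and not q) implies (not (not q or not r) or p)), w0
2. (not (q and r) and not q) implies (not (not q or not r) or p), w1
3. not (not q or not r) or p, w1
4. p, w1
Accessibility: w0Rw0, w0Rw1, w1Rw0, w1Rw1

Yes, satisfiable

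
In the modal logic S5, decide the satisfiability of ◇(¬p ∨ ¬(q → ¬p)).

Yes, satisfiable

1. ◇(¬p ∨ ¬(q → ¬p)), w0
2. ¬p ∨ ¬(q → ¬p), w1
3. ¬(q → ¬p), w1
4. q, w1
5. p, w1
Accessibility: w0Rw0, w0Rw1, w1Rw0, w1Rw1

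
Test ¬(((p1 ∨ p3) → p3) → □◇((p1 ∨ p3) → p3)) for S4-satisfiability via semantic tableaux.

1. ¬(((p1 ∨ p3) → p3) → □◇((p1 ∨ p3) → p3)), 0
2. (p1 ∨ p3) → p3, 0   [¬→-rule on 1]
3. ¬□◇((p1 ∨ p3) → p3), 0   [¬→-rule on 1]
4. p3, 0   [→-rule on 2 (branches; this branch)]
5. ¬◇((p1 ∨ p3) → p3), 1   [¬□-rule on 3: fresh world 1, 0R1]
6. ¬((p1 ∨ p3) → p3), 1   [¬◇-rule on 5 via 1R1]
7. p1 ∨ p3, 1   [¬→-rule on 6]
8. ¬p3, 1   [¬→-rule on 6]
9. p1, 1   [∨-rule on 7 (branches; this branch)]
Accessibility: 0R0, 0R1, 1R1

Satisfiable (open branch found)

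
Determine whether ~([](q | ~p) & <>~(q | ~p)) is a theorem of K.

Valid in K

Tableau for the negation [](q | ~p) & <>~(q | ~p):
1. [](q | ~p) & <>~(q | ~p), u
2. [](q | ~p), u
3. <>~(q | ~p), u
4. ~(q | ~p), v
5. ~q, v
6. p, v
7. q | ~p, v
8. ~p, v
Accessibility: uRv
Branch closes: p and ~p both at v.
Every branch of the negation's tableau closes; the branch above is one of them.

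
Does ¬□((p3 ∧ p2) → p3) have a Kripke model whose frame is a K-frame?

1. ¬□((p3 ∧ p2) → p3), u
2. ¬((p3 ∧ p2) → p3), v
3. p3 ∧ p2, v
4. ¬p3, v
5. p3, v
6. p2, v
Accessibility: uRv
Branch closes: p3 and ¬p3 both at v.
Every branch closes; the branch above is one of them.

Unsatisfiable (every branch closes)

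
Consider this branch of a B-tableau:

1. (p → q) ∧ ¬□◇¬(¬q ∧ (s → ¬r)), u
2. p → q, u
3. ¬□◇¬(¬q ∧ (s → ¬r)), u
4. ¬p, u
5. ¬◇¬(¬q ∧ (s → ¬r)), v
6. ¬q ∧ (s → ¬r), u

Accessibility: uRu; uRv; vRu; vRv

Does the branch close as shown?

No, open

There is no literal clash: for every atom and world, at most one sign appears.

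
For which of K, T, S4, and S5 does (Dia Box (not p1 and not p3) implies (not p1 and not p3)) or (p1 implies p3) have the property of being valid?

S5

S5-tableau for the negation not ((Dia Box (not p1 and not p3) implies (not p1 and not p3)) or (p1 implies p3)):
1. not ((Dia Box (not p1 and not p3) implies (not p1 and not p3)) or (p1 implies p3)), w0
2. not (Dia Box (not p1 and not p3) implies (not p1 and not p3)), w0   [neg-or-rule on 1]
3. not (p1 implies p3), w0   [neg-or-rule on 1]
4. Dia Box (not p1 and not p3), w0   [neg-implies-rule on 2]
5. not (not p1 and not p3), w0   [neg-implies-rule on 2]
6. p1, w0   [neg-implies-rule on 3]
7. not p3, w0   [neg-implies-rule on 3]
8. Box (not p1 and not p3), w1   [Dia-rule on 4: fresh world w1, w0Rw1]
9. not p1 and not p3, w0   [Box-rule on 8 via w1Rw0]
10. not p1, w0   [and-rule on 9]
Accessibility: w0Rw0, w0Rw1, w1Rw0, w1Rw1
Branch closes: p1 and not p1 both at w0.
Every branch closes (one shown): valid in S5.
S4-tableau for the negation not ((Dia Box (not p1 and not p3) implies (not p1 and not p3)) or (p1 implies p3)):
1. not ((Dia Box (not p1 and not p3) implies (not p1 and not p3)) or (p1 implies p3)), w0
2. not (Dia Box (not p1 and not p3) implies (not p1 and not p3)), w0   [neg-or-rule on 1]
3. not (p1 implies p3), w0   [neg-or-rule on 1]
4. Dia Box (not p1 and not p3), w0   [neg-implies-rule on 2]
5. not (not p1 and not p3), w0   [neg-implies-rule on 2]
6. p1, w0   [neg-implies-rule on 3]
7. not p3, w0   [neg-implies-rule on 3]
8. Box (not p1 and not p3), w1   [Dia-rule on 4: fresh world w1, w0Rw1]
9. not p1 and not p3, w1   [Box-rule on 8 via w1Rw1]
10. not p1, w1   [and-rule on 9]
11. not p3, w1   [and-rule on 9]
Accessibility: w0Rw0, w0Rw1, w1Rw1
Complete open branch: countermodel on an S4-frame, so not valid in S4, nor in K, T (the same frame is also a K-frame and a T-frame).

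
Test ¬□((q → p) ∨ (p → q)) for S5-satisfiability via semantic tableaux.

Unsatisfiable (every branch closes)

1. ¬□((q → p) ∨ (p → q)), u
2. ¬((q → p) ∨ (p → q)), v   [¬□-rule on 1: fresh world v, uRv]
3. ¬(q → p), v   [¬∨-rule on 2]
4. ¬(p → q), v   [¬∨-rule on 2]
5. q, v   [¬→-rule on 3]
6. ¬p, v   [¬→-rule on 3]
7. p, v   [¬→-rule on 4]
8. ¬q, v   [¬→-rule on 4]
Accessibility: uRu, uRv, vRu, vRv
Branch closes: p and ¬p both at v.
Every branch closes; the branch above is one of them.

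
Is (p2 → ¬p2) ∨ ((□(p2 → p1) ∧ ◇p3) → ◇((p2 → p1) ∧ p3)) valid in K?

Valid

Tableau for the negation ¬((p2 → ¬p2) ∨ ((□(p2 → p1) ∧ ◇p3) → ◇((p2 → p1) ∧ p3))):
1. ¬((p2 → ¬p2) ∨ ((□(p2 → p1) ∧ ◇p3) → ◇((p2 → p1) ∧ p3))), 0
2. ¬(p2 → ¬p2), 0   [¬∨-rule on 1]
3. ¬((□(p2 → p1) ∧ ◇p3) → ◇((p2 → p1) ∧ p3)), 0   [¬∨-rule on 1]
4. p2, 0   [¬→-rule on 2]
5. □(p2 → p1) ∧ ◇p3, 0   [¬→-rule on 3]
6. ¬◇((p2 → p1) ∧ p3), 0   [¬→-rule on 3]
7. □(p2 → p1), 0   [∧-rule on 5]
8. ◇p3, 0   [∧-rule on 5]
9. p3, 1   [◇-rule on 8: fresh world 1, 0R1]
10. ¬((p2 → p1) ∧ p3), 1   [¬◇-rule on 6 via 0R1]
11. p2 → p1, 1   [□-rule on 7 via 0R1]
12. ¬(p2 → p1), 1   [¬∧-rule on 10 (branches; this branch)]
13. p2, 1   [¬→-rule on 12]
14. ¬p1, 1   [¬→-rule on 12]
15. p1, 1   [→-rule on 11 (branches; this branch)]
Accessibility: 0R1
Branch closes: p1 and ¬p1 both at 1.
Every branch of the negation's tableau closes; the branch above is one of them.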